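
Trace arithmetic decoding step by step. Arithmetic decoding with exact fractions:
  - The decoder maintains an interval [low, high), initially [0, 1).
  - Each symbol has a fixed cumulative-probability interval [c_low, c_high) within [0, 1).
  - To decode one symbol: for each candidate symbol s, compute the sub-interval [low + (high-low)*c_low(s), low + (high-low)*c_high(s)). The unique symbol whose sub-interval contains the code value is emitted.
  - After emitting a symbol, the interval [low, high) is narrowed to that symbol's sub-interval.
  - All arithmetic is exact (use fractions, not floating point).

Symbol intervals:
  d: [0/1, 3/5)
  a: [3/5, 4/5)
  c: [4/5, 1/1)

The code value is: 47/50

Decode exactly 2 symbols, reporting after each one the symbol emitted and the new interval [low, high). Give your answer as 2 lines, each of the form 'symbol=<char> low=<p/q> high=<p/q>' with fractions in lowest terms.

Answer: symbol=c low=4/5 high=1/1
symbol=a low=23/25 high=24/25

Derivation:
Step 1: interval [0/1, 1/1), width = 1/1 - 0/1 = 1/1
  'd': [0/1 + 1/1*0/1, 0/1 + 1/1*3/5) = [0/1, 3/5)
  'a': [0/1 + 1/1*3/5, 0/1 + 1/1*4/5) = [3/5, 4/5)
  'c': [0/1 + 1/1*4/5, 0/1 + 1/1*1/1) = [4/5, 1/1) <- contains code 47/50
  emit 'c', narrow to [4/5, 1/1)
Step 2: interval [4/5, 1/1), width = 1/1 - 4/5 = 1/5
  'd': [4/5 + 1/5*0/1, 4/5 + 1/5*3/5) = [4/5, 23/25)
  'a': [4/5 + 1/5*3/5, 4/5 + 1/5*4/5) = [23/25, 24/25) <- contains code 47/50
  'c': [4/5 + 1/5*4/5, 4/5 + 1/5*1/1) = [24/25, 1/1)
  emit 'a', narrow to [23/25, 24/25)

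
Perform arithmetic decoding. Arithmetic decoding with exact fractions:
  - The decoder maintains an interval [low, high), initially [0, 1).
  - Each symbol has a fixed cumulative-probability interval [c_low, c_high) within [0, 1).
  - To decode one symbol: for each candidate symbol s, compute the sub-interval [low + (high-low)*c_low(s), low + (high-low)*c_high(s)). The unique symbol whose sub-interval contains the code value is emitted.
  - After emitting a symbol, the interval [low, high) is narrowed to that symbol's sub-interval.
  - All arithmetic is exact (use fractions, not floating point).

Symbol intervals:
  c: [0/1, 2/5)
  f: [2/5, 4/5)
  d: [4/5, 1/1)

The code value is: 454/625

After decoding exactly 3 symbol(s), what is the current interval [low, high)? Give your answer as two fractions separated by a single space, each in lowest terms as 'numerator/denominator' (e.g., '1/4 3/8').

Step 1: interval [0/1, 1/1), width = 1/1 - 0/1 = 1/1
  'c': [0/1 + 1/1*0/1, 0/1 + 1/1*2/5) = [0/1, 2/5)
  'f': [0/1 + 1/1*2/5, 0/1 + 1/1*4/5) = [2/5, 4/5) <- contains code 454/625
  'd': [0/1 + 1/1*4/5, 0/1 + 1/1*1/1) = [4/5, 1/1)
  emit 'f', narrow to [2/5, 4/5)
Step 2: interval [2/5, 4/5), width = 4/5 - 2/5 = 2/5
  'c': [2/5 + 2/5*0/1, 2/5 + 2/5*2/5) = [2/5, 14/25)
  'f': [2/5 + 2/5*2/5, 2/5 + 2/5*4/5) = [14/25, 18/25)
  'd': [2/5 + 2/5*4/5, 2/5 + 2/5*1/1) = [18/25, 4/5) <- contains code 454/625
  emit 'd', narrow to [18/25, 4/5)
Step 3: interval [18/25, 4/5), width = 4/5 - 18/25 = 2/25
  'c': [18/25 + 2/25*0/1, 18/25 + 2/25*2/5) = [18/25, 94/125) <- contains code 454/625
  'f': [18/25 + 2/25*2/5, 18/25 + 2/25*4/5) = [94/125, 98/125)
  'd': [18/25 + 2/25*4/5, 18/25 + 2/25*1/1) = [98/125, 4/5)
  emit 'c', narrow to [18/25, 94/125)

Answer: 18/25 94/125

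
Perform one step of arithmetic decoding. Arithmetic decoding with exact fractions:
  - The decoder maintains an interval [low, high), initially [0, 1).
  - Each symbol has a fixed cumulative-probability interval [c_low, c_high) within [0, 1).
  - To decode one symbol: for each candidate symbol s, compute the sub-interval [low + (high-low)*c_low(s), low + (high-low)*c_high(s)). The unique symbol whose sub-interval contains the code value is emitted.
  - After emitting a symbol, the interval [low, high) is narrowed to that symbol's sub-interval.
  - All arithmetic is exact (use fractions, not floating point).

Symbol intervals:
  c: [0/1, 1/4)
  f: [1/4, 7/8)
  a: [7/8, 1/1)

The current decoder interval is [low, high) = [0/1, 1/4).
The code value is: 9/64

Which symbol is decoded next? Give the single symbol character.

Answer: f

Derivation:
Interval width = high − low = 1/4 − 0/1 = 1/4
Scaled code = (code − low) / width = (9/64 − 0/1) / 1/4 = 9/16
  c: [0/1, 1/4) 
  f: [1/4, 7/8) ← scaled code falls here ✓
  a: [7/8, 1/1) 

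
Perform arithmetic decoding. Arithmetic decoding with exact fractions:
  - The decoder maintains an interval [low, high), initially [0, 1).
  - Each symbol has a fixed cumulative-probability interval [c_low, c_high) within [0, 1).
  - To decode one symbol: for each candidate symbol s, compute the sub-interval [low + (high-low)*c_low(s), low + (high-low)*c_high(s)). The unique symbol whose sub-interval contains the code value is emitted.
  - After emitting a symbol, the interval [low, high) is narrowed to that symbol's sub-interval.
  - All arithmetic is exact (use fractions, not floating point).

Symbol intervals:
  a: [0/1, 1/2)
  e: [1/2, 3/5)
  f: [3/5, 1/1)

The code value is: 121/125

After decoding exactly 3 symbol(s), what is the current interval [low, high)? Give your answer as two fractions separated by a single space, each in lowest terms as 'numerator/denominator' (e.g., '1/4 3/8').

Step 1: interval [0/1, 1/1), width = 1/1 - 0/1 = 1/1
  'a': [0/1 + 1/1*0/1, 0/1 + 1/1*1/2) = [0/1, 1/2)
  'e': [0/1 + 1/1*1/2, 0/1 + 1/1*3/5) = [1/2, 3/5)
  'f': [0/1 + 1/1*3/5, 0/1 + 1/1*1/1) = [3/5, 1/1) <- contains code 121/125
  emit 'f', narrow to [3/5, 1/1)
Step 2: interval [3/5, 1/1), width = 1/1 - 3/5 = 2/5
  'a': [3/5 + 2/5*0/1, 3/5 + 2/5*1/2) = [3/5, 4/5)
  'e': [3/5 + 2/5*1/2, 3/5 + 2/5*3/5) = [4/5, 21/25)
  'f': [3/5 + 2/5*3/5, 3/5 + 2/5*1/1) = [21/25, 1/1) <- contains code 121/125
  emit 'f', narrow to [21/25, 1/1)
Step 3: interval [21/25, 1/1), width = 1/1 - 21/25 = 4/25
  'a': [21/25 + 4/25*0/1, 21/25 + 4/25*1/2) = [21/25, 23/25)
  'e': [21/25 + 4/25*1/2, 21/25 + 4/25*3/5) = [23/25, 117/125)
  'f': [21/25 + 4/25*3/5, 21/25 + 4/25*1/1) = [117/125, 1/1) <- contains code 121/125
  emit 'f', narrow to [117/125, 1/1)

Answer: 117/125 1/1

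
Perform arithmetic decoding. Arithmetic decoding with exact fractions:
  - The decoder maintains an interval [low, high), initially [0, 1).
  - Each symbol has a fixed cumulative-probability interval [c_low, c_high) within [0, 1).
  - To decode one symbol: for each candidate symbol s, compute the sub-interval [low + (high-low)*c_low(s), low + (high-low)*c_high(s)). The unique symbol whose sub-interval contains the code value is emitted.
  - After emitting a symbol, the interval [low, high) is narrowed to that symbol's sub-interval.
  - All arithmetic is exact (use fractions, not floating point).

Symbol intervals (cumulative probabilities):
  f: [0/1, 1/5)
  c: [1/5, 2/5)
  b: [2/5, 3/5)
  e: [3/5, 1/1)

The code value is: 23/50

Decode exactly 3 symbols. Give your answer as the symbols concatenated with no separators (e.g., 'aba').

Answer: bcb

Derivation:
Step 1: interval [0/1, 1/1), width = 1/1 - 0/1 = 1/1
  'f': [0/1 + 1/1*0/1, 0/1 + 1/1*1/5) = [0/1, 1/5)
  'c': [0/1 + 1/1*1/5, 0/1 + 1/1*2/5) = [1/5, 2/5)
  'b': [0/1 + 1/1*2/5, 0/1 + 1/1*3/5) = [2/5, 3/5) <- contains code 23/50
  'e': [0/1 + 1/1*3/5, 0/1 + 1/1*1/1) = [3/5, 1/1)
  emit 'b', narrow to [2/5, 3/5)
Step 2: interval [2/5, 3/5), width = 3/5 - 2/5 = 1/5
  'f': [2/5 + 1/5*0/1, 2/5 + 1/5*1/5) = [2/5, 11/25)
  'c': [2/5 + 1/5*1/5, 2/5 + 1/5*2/5) = [11/25, 12/25) <- contains code 23/50
  'b': [2/5 + 1/5*2/5, 2/5 + 1/5*3/5) = [12/25, 13/25)
  'e': [2/5 + 1/5*3/5, 2/5 + 1/5*1/1) = [13/25, 3/5)
  emit 'c', narrow to [11/25, 12/25)
Step 3: interval [11/25, 12/25), width = 12/25 - 11/25 = 1/25
  'f': [11/25 + 1/25*0/1, 11/25 + 1/25*1/5) = [11/25, 56/125)
  'c': [11/25 + 1/25*1/5, 11/25 + 1/25*2/5) = [56/125, 57/125)
  'b': [11/25 + 1/25*2/5, 11/25 + 1/25*3/5) = [57/125, 58/125) <- contains code 23/50
  'e': [11/25 + 1/25*3/5, 11/25 + 1/25*1/1) = [58/125, 12/25)
  emit 'b', narrow to [57/125, 58/125)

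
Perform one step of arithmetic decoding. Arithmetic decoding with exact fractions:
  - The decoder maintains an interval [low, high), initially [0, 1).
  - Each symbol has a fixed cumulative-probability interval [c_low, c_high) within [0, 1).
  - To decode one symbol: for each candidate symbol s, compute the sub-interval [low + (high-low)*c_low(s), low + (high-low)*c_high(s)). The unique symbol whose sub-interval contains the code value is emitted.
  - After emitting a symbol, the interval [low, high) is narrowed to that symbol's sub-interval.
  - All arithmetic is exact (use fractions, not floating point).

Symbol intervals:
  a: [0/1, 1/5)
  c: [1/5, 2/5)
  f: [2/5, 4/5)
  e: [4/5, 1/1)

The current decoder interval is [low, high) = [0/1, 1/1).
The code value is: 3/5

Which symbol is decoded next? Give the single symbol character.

Answer: f

Derivation:
Interval width = high − low = 1/1 − 0/1 = 1/1
Scaled code = (code − low) / width = (3/5 − 0/1) / 1/1 = 3/5
  a: [0/1, 1/5) 
  c: [1/5, 2/5) 
  f: [2/5, 4/5) ← scaled code falls here ✓
  e: [4/5, 1/1) 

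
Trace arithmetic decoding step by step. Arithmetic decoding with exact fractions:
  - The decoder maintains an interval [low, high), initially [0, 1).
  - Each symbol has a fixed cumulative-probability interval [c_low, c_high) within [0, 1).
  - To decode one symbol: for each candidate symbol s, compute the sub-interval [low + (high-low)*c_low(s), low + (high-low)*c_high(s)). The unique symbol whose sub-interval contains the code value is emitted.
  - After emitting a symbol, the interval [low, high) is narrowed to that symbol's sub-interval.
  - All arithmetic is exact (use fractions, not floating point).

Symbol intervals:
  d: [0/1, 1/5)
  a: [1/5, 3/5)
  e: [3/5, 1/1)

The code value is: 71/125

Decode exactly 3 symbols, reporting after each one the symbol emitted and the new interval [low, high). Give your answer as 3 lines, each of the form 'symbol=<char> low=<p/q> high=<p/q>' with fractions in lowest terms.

Step 1: interval [0/1, 1/1), width = 1/1 - 0/1 = 1/1
  'd': [0/1 + 1/1*0/1, 0/1 + 1/1*1/5) = [0/1, 1/5)
  'a': [0/1 + 1/1*1/5, 0/1 + 1/1*3/5) = [1/5, 3/5) <- contains code 71/125
  'e': [0/1 + 1/1*3/5, 0/1 + 1/1*1/1) = [3/5, 1/1)
  emit 'a', narrow to [1/5, 3/5)
Step 2: interval [1/5, 3/5), width = 3/5 - 1/5 = 2/5
  'd': [1/5 + 2/5*0/1, 1/5 + 2/5*1/5) = [1/5, 7/25)
  'a': [1/5 + 2/5*1/5, 1/5 + 2/5*3/5) = [7/25, 11/25)
  'e': [1/5 + 2/5*3/5, 1/5 + 2/5*1/1) = [11/25, 3/5) <- contains code 71/125
  emit 'e', narrow to [11/25, 3/5)
Step 3: interval [11/25, 3/5), width = 3/5 - 11/25 = 4/25
  'd': [11/25 + 4/25*0/1, 11/25 + 4/25*1/5) = [11/25, 59/125)
  'a': [11/25 + 4/25*1/5, 11/25 + 4/25*3/5) = [59/125, 67/125)
  'e': [11/25 + 4/25*3/5, 11/25 + 4/25*1/1) = [67/125, 3/5) <- contains code 71/125
  emit 'e', narrow to [67/125, 3/5)

Answer: symbol=a low=1/5 high=3/5
symbol=e low=11/25 high=3/5
symbol=e low=67/125 high=3/5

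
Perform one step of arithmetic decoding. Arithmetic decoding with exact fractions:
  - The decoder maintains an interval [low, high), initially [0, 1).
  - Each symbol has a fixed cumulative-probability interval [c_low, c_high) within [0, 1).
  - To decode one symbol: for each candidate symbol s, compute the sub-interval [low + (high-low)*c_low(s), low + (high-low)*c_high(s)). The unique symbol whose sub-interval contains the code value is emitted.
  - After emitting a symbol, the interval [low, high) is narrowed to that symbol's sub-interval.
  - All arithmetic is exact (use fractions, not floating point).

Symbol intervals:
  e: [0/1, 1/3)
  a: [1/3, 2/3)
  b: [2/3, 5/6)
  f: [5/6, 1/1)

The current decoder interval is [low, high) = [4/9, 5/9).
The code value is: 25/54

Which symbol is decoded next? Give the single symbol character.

Interval width = high − low = 5/9 − 4/9 = 1/9
Scaled code = (code − low) / width = (25/54 − 4/9) / 1/9 = 1/6
  e: [0/1, 1/3) ← scaled code falls here ✓
  a: [1/3, 2/3) 
  b: [2/3, 5/6) 
  f: [5/6, 1/1) 

Answer: e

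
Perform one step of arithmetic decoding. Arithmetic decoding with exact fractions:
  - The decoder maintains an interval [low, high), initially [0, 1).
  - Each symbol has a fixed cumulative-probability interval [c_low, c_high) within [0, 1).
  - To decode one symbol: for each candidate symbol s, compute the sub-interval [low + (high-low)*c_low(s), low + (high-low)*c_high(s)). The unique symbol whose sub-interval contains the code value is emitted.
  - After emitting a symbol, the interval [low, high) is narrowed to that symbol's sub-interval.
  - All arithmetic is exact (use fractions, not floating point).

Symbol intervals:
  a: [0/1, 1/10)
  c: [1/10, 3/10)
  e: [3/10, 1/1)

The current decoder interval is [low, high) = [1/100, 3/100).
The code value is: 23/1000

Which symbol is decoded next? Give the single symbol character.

Interval width = high − low = 3/100 − 1/100 = 1/50
Scaled code = (code − low) / width = (23/1000 − 1/100) / 1/50 = 13/20
  a: [0/1, 1/10) 
  c: [1/10, 3/10) 
  e: [3/10, 1/1) ← scaled code falls here ✓

Answer: e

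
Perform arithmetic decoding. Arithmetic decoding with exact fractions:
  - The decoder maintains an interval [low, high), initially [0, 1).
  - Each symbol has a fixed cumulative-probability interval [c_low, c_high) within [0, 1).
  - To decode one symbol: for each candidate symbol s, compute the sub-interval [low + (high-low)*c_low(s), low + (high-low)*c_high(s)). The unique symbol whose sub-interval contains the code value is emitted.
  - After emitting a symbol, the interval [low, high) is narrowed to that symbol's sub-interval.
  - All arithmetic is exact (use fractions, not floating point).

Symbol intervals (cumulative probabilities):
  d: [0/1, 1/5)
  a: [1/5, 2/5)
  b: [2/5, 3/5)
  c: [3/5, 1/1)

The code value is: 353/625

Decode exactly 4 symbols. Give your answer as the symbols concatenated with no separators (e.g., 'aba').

Answer: bcbc

Derivation:
Step 1: interval [0/1, 1/1), width = 1/1 - 0/1 = 1/1
  'd': [0/1 + 1/1*0/1, 0/1 + 1/1*1/5) = [0/1, 1/5)
  'a': [0/1 + 1/1*1/5, 0/1 + 1/1*2/5) = [1/5, 2/5)
  'b': [0/1 + 1/1*2/5, 0/1 + 1/1*3/5) = [2/5, 3/5) <- contains code 353/625
  'c': [0/1 + 1/1*3/5, 0/1 + 1/1*1/1) = [3/5, 1/1)
  emit 'b', narrow to [2/5, 3/5)
Step 2: interval [2/5, 3/5), width = 3/5 - 2/5 = 1/5
  'd': [2/5 + 1/5*0/1, 2/5 + 1/5*1/5) = [2/5, 11/25)
  'a': [2/5 + 1/5*1/5, 2/5 + 1/5*2/5) = [11/25, 12/25)
  'b': [2/5 + 1/5*2/5, 2/5 + 1/5*3/5) = [12/25, 13/25)
  'c': [2/5 + 1/5*3/5, 2/5 + 1/5*1/1) = [13/25, 3/5) <- contains code 353/625
  emit 'c', narrow to [13/25, 3/5)
Step 3: interval [13/25, 3/5), width = 3/5 - 13/25 = 2/25
  'd': [13/25 + 2/25*0/1, 13/25 + 2/25*1/5) = [13/25, 67/125)
  'a': [13/25 + 2/25*1/5, 13/25 + 2/25*2/5) = [67/125, 69/125)
  'b': [13/25 + 2/25*2/5, 13/25 + 2/25*3/5) = [69/125, 71/125) <- contains code 353/625
  'c': [13/25 + 2/25*3/5, 13/25 + 2/25*1/1) = [71/125, 3/5)
  emit 'b', narrow to [69/125, 71/125)
Step 4: interval [69/125, 71/125), width = 71/125 - 69/125 = 2/125
  'd': [69/125 + 2/125*0/1, 69/125 + 2/125*1/5) = [69/125, 347/625)
  'a': [69/125 + 2/125*1/5, 69/125 + 2/125*2/5) = [347/625, 349/625)
  'b': [69/125 + 2/125*2/5, 69/125 + 2/125*3/5) = [349/625, 351/625)
  'c': [69/125 + 2/125*3/5, 69/125 + 2/125*1/1) = [351/625, 71/125) <- contains code 353/625
  emit 'c', narrow to [351/625, 71/125)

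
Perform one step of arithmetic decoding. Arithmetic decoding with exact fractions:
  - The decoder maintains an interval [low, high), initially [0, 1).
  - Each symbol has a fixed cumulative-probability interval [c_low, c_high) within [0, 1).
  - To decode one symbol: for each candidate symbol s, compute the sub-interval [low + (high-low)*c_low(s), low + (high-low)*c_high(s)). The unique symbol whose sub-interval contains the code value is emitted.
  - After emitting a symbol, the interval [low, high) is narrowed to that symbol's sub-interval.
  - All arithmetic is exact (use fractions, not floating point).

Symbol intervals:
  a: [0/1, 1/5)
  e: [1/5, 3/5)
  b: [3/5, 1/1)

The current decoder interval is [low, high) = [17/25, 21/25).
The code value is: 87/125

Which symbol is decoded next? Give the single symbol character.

Interval width = high − low = 21/25 − 17/25 = 4/25
Scaled code = (code − low) / width = (87/125 − 17/25) / 4/25 = 1/10
  a: [0/1, 1/5) ← scaled code falls here ✓
  e: [1/5, 3/5) 
  b: [3/5, 1/1) 

Answer: a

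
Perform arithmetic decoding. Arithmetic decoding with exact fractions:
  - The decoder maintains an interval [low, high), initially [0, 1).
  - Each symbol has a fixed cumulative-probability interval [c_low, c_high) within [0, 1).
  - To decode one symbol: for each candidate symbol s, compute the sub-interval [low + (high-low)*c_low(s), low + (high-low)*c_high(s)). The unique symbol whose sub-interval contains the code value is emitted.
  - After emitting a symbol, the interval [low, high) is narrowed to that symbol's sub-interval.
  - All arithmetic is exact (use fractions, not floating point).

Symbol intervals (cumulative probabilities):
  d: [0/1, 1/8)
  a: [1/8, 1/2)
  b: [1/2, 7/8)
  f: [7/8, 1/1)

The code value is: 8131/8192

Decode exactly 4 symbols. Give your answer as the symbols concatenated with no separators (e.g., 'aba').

Answer: ffbd

Derivation:
Step 1: interval [0/1, 1/1), width = 1/1 - 0/1 = 1/1
  'd': [0/1 + 1/1*0/1, 0/1 + 1/1*1/8) = [0/1, 1/8)
  'a': [0/1 + 1/1*1/8, 0/1 + 1/1*1/2) = [1/8, 1/2)
  'b': [0/1 + 1/1*1/2, 0/1 + 1/1*7/8) = [1/2, 7/8)
  'f': [0/1 + 1/1*7/8, 0/1 + 1/1*1/1) = [7/8, 1/1) <- contains code 8131/8192
  emit 'f', narrow to [7/8, 1/1)
Step 2: interval [7/8, 1/1), width = 1/1 - 7/8 = 1/8
  'd': [7/8 + 1/8*0/1, 7/8 + 1/8*1/8) = [7/8, 57/64)
  'a': [7/8 + 1/8*1/8, 7/8 + 1/8*1/2) = [57/64, 15/16)
  'b': [7/8 + 1/8*1/2, 7/8 + 1/8*7/8) = [15/16, 63/64)
  'f': [7/8 + 1/8*7/8, 7/8 + 1/8*1/1) = [63/64, 1/1) <- contains code 8131/8192
  emit 'f', narrow to [63/64, 1/1)
Step 3: interval [63/64, 1/1), width = 1/1 - 63/64 = 1/64
  'd': [63/64 + 1/64*0/1, 63/64 + 1/64*1/8) = [63/64, 505/512)
  'a': [63/64 + 1/64*1/8, 63/64 + 1/64*1/2) = [505/512, 127/128)
  'b': [63/64 + 1/64*1/2, 63/64 + 1/64*7/8) = [127/128, 511/512) <- contains code 8131/8192
  'f': [63/64 + 1/64*7/8, 63/64 + 1/64*1/1) = [511/512, 1/1)
  emit 'b', narrow to [127/128, 511/512)
Step 4: interval [127/128, 511/512), width = 511/512 - 127/128 = 3/512
  'd': [127/128 + 3/512*0/1, 127/128 + 3/512*1/8) = [127/128, 4067/4096) <- contains code 8131/8192
  'a': [127/128 + 3/512*1/8, 127/128 + 3/512*1/2) = [4067/4096, 1019/1024)
  'b': [127/128 + 3/512*1/2, 127/128 + 3/512*7/8) = [1019/1024, 4085/4096)
  'f': [127/128 + 3/512*7/8, 127/128 + 3/512*1/1) = [4085/4096, 511/512)
  emit 'd', narrow to [127/128, 4067/4096)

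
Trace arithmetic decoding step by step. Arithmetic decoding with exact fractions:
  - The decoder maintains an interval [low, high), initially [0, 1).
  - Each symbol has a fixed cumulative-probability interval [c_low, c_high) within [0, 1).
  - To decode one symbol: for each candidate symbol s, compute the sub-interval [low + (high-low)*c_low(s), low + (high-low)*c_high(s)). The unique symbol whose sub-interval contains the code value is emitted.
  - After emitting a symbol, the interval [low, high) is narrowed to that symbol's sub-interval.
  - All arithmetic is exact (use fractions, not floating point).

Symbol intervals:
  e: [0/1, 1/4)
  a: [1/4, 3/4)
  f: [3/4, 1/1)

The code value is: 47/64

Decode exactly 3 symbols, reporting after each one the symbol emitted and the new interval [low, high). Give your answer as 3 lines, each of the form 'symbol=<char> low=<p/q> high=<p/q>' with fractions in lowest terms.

Answer: symbol=a low=1/4 high=3/4
symbol=f low=5/8 high=3/4
symbol=f low=23/32 high=3/4

Derivation:
Step 1: interval [0/1, 1/1), width = 1/1 - 0/1 = 1/1
  'e': [0/1 + 1/1*0/1, 0/1 + 1/1*1/4) = [0/1, 1/4)
  'a': [0/1 + 1/1*1/4, 0/1 + 1/1*3/4) = [1/4, 3/4) <- contains code 47/64
  'f': [0/1 + 1/1*3/4, 0/1 + 1/1*1/1) = [3/4, 1/1)
  emit 'a', narrow to [1/4, 3/4)
Step 2: interval [1/4, 3/4), width = 3/4 - 1/4 = 1/2
  'e': [1/4 + 1/2*0/1, 1/4 + 1/2*1/4) = [1/4, 3/8)
  'a': [1/4 + 1/2*1/4, 1/4 + 1/2*3/4) = [3/8, 5/8)
  'f': [1/4 + 1/2*3/4, 1/4 + 1/2*1/1) = [5/8, 3/4) <- contains code 47/64
  emit 'f', narrow to [5/8, 3/4)
Step 3: interval [5/8, 3/4), width = 3/4 - 5/8 = 1/8
  'e': [5/8 + 1/8*0/1, 5/8 + 1/8*1/4) = [5/8, 21/32)
  'a': [5/8 + 1/8*1/4, 5/8 + 1/8*3/4) = [21/32, 23/32)
  'f': [5/8 + 1/8*3/4, 5/8 + 1/8*1/1) = [23/32, 3/4) <- contains code 47/64
  emit 'f', narrow to [23/32, 3/4)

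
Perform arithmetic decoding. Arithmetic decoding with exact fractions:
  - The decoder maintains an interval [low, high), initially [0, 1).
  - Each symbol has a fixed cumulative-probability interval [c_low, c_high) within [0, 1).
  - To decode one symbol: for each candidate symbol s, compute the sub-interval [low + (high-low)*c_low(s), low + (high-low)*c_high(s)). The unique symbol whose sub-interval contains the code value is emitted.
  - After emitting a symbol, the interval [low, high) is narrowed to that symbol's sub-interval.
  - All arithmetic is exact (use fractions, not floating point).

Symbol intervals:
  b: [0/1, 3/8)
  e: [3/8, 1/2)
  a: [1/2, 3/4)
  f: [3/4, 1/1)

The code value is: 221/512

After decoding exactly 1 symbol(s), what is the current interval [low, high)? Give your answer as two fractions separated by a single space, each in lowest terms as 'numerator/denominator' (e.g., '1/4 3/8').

Answer: 3/8 1/2

Derivation:
Step 1: interval [0/1, 1/1), width = 1/1 - 0/1 = 1/1
  'b': [0/1 + 1/1*0/1, 0/1 + 1/1*3/8) = [0/1, 3/8)
  'e': [0/1 + 1/1*3/8, 0/1 + 1/1*1/2) = [3/8, 1/2) <- contains code 221/512
  'a': [0/1 + 1/1*1/2, 0/1 + 1/1*3/4) = [1/2, 3/4)
  'f': [0/1 + 1/1*3/4, 0/1 + 1/1*1/1) = [3/4, 1/1)
  emit 'e', narrow to [3/8, 1/2)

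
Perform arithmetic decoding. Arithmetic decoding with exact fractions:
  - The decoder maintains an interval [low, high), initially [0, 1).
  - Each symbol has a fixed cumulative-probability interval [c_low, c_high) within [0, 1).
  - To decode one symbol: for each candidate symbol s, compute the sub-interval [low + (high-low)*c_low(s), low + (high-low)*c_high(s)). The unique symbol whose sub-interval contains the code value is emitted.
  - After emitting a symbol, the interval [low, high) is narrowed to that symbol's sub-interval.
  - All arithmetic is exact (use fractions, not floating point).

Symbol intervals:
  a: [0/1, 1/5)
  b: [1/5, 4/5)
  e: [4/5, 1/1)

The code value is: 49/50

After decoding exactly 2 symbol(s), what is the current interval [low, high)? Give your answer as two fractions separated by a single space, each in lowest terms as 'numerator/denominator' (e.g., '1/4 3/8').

Step 1: interval [0/1, 1/1), width = 1/1 - 0/1 = 1/1
  'a': [0/1 + 1/1*0/1, 0/1 + 1/1*1/5) = [0/1, 1/5)
  'b': [0/1 + 1/1*1/5, 0/1 + 1/1*4/5) = [1/5, 4/5)
  'e': [0/1 + 1/1*4/5, 0/1 + 1/1*1/1) = [4/5, 1/1) <- contains code 49/50
  emit 'e', narrow to [4/5, 1/1)
Step 2: interval [4/5, 1/1), width = 1/1 - 4/5 = 1/5
  'a': [4/5 + 1/5*0/1, 4/5 + 1/5*1/5) = [4/5, 21/25)
  'b': [4/5 + 1/5*1/5, 4/5 + 1/5*4/5) = [21/25, 24/25)
  'e': [4/5 + 1/5*4/5, 4/5 + 1/5*1/1) = [24/25, 1/1) <- contains code 49/50
  emit 'e', narrow to [24/25, 1/1)

Answer: 24/25 1/1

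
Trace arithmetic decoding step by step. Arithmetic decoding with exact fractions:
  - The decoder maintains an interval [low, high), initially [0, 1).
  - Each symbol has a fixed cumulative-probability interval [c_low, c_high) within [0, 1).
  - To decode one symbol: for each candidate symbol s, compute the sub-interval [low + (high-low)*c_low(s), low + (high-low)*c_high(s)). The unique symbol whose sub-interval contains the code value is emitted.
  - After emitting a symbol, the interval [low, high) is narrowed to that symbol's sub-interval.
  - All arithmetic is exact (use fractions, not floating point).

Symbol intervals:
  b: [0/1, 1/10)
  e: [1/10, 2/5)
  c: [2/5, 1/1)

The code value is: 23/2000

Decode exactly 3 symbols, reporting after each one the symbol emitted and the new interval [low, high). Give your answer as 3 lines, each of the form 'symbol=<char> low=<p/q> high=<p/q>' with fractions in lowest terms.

Step 1: interval [0/1, 1/1), width = 1/1 - 0/1 = 1/1
  'b': [0/1 + 1/1*0/1, 0/1 + 1/1*1/10) = [0/1, 1/10) <- contains code 23/2000
  'e': [0/1 + 1/1*1/10, 0/1 + 1/1*2/5) = [1/10, 2/5)
  'c': [0/1 + 1/1*2/5, 0/1 + 1/1*1/1) = [2/5, 1/1)
  emit 'b', narrow to [0/1, 1/10)
Step 2: interval [0/1, 1/10), width = 1/10 - 0/1 = 1/10
  'b': [0/1 + 1/10*0/1, 0/1 + 1/10*1/10) = [0/1, 1/100)
  'e': [0/1 + 1/10*1/10, 0/1 + 1/10*2/5) = [1/100, 1/25) <- contains code 23/2000
  'c': [0/1 + 1/10*2/5, 0/1 + 1/10*1/1) = [1/25, 1/10)
  emit 'e', narrow to [1/100, 1/25)
Step 3: interval [1/100, 1/25), width = 1/25 - 1/100 = 3/100
  'b': [1/100 + 3/100*0/1, 1/100 + 3/100*1/10) = [1/100, 13/1000) <- contains code 23/2000
  'e': [1/100 + 3/100*1/10, 1/100 + 3/100*2/5) = [13/1000, 11/500)
  'c': [1/100 + 3/100*2/5, 1/100 + 3/100*1/1) = [11/500, 1/25)
  emit 'b', narrow to [1/100, 13/1000)

Answer: symbol=b low=0/1 high=1/10
symbol=e low=1/100 high=1/25
symbol=b low=1/100 high=13/1000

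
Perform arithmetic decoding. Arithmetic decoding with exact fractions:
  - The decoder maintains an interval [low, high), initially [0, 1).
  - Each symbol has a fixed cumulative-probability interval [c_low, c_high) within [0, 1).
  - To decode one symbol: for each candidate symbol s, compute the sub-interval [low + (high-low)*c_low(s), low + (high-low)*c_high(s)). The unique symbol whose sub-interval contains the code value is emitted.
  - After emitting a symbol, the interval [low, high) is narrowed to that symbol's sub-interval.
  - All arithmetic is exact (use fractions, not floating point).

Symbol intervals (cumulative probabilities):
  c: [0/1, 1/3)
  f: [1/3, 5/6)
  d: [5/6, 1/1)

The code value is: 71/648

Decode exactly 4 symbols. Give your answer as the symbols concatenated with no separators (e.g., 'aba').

Answer: ccdd

Derivation:
Step 1: interval [0/1, 1/1), width = 1/1 - 0/1 = 1/1
  'c': [0/1 + 1/1*0/1, 0/1 + 1/1*1/3) = [0/1, 1/3) <- contains code 71/648
  'f': [0/1 + 1/1*1/3, 0/1 + 1/1*5/6) = [1/3, 5/6)
  'd': [0/1 + 1/1*5/6, 0/1 + 1/1*1/1) = [5/6, 1/1)
  emit 'c', narrow to [0/1, 1/3)
Step 2: interval [0/1, 1/3), width = 1/3 - 0/1 = 1/3
  'c': [0/1 + 1/3*0/1, 0/1 + 1/3*1/3) = [0/1, 1/9) <- contains code 71/648
  'f': [0/1 + 1/3*1/3, 0/1 + 1/3*5/6) = [1/9, 5/18)
  'd': [0/1 + 1/3*5/6, 0/1 + 1/3*1/1) = [5/18, 1/3)
  emit 'c', narrow to [0/1, 1/9)
Step 3: interval [0/1, 1/9), width = 1/9 - 0/1 = 1/9
  'c': [0/1 + 1/9*0/1, 0/1 + 1/9*1/3) = [0/1, 1/27)
  'f': [0/1 + 1/9*1/3, 0/1 + 1/9*5/6) = [1/27, 5/54)
  'd': [0/1 + 1/9*5/6, 0/1 + 1/9*1/1) = [5/54, 1/9) <- contains code 71/648
  emit 'd', narrow to [5/54, 1/9)
Step 4: interval [5/54, 1/9), width = 1/9 - 5/54 = 1/54
  'c': [5/54 + 1/54*0/1, 5/54 + 1/54*1/3) = [5/54, 8/81)
  'f': [5/54 + 1/54*1/3, 5/54 + 1/54*5/6) = [8/81, 35/324)
  'd': [5/54 + 1/54*5/6, 5/54 + 1/54*1/1) = [35/324, 1/9) <- contains code 71/648
  emit 'd', narrow to [35/324, 1/9)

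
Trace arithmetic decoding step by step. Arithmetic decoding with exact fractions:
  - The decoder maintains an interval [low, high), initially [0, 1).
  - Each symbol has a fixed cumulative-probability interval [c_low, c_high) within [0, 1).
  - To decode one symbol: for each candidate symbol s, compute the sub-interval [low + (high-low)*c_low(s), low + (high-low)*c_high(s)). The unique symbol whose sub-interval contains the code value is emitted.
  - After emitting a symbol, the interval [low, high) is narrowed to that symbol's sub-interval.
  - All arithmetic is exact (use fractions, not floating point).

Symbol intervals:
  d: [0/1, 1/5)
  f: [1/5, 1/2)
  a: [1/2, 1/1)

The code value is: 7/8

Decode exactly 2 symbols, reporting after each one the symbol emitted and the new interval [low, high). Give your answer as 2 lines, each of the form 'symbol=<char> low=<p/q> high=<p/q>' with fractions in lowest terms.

Answer: symbol=a low=1/2 high=1/1
symbol=a low=3/4 high=1/1

Derivation:
Step 1: interval [0/1, 1/1), width = 1/1 - 0/1 = 1/1
  'd': [0/1 + 1/1*0/1, 0/1 + 1/1*1/5) = [0/1, 1/5)
  'f': [0/1 + 1/1*1/5, 0/1 + 1/1*1/2) = [1/5, 1/2)
  'a': [0/1 + 1/1*1/2, 0/1 + 1/1*1/1) = [1/2, 1/1) <- contains code 7/8
  emit 'a', narrow to [1/2, 1/1)
Step 2: interval [1/2, 1/1), width = 1/1 - 1/2 = 1/2
  'd': [1/2 + 1/2*0/1, 1/2 + 1/2*1/5) = [1/2, 3/5)
  'f': [1/2 + 1/2*1/5, 1/2 + 1/2*1/2) = [3/5, 3/4)
  'a': [1/2 + 1/2*1/2, 1/2 + 1/2*1/1) = [3/4, 1/1) <- contains code 7/8
  emit 'a', narrow to [3/4, 1/1)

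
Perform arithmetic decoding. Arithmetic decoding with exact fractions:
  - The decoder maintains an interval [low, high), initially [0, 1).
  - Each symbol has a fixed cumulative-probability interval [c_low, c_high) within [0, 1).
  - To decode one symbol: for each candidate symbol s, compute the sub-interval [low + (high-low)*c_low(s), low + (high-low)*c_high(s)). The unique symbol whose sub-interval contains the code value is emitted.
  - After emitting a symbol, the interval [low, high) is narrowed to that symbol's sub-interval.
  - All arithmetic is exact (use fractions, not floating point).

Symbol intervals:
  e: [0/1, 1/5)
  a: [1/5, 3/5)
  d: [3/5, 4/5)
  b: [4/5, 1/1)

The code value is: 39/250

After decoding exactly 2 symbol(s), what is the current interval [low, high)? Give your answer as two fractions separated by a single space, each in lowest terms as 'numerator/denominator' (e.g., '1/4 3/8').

Answer: 3/25 4/25

Derivation:
Step 1: interval [0/1, 1/1), width = 1/1 - 0/1 = 1/1
  'e': [0/1 + 1/1*0/1, 0/1 + 1/1*1/5) = [0/1, 1/5) <- contains code 39/250
  'a': [0/1 + 1/1*1/5, 0/1 + 1/1*3/5) = [1/5, 3/5)
  'd': [0/1 + 1/1*3/5, 0/1 + 1/1*4/5) = [3/5, 4/5)
  'b': [0/1 + 1/1*4/5, 0/1 + 1/1*1/1) = [4/5, 1/1)
  emit 'e', narrow to [0/1, 1/5)
Step 2: interval [0/1, 1/5), width = 1/5 - 0/1 = 1/5
  'e': [0/1 + 1/5*0/1, 0/1 + 1/5*1/5) = [0/1, 1/25)
  'a': [0/1 + 1/5*1/5, 0/1 + 1/5*3/5) = [1/25, 3/25)
  'd': [0/1 + 1/5*3/5, 0/1 + 1/5*4/5) = [3/25, 4/25) <- contains code 39/250
  'b': [0/1 + 1/5*4/5, 0/1 + 1/5*1/1) = [4/25, 1/5)
  emit 'd', narrow to [3/25, 4/25)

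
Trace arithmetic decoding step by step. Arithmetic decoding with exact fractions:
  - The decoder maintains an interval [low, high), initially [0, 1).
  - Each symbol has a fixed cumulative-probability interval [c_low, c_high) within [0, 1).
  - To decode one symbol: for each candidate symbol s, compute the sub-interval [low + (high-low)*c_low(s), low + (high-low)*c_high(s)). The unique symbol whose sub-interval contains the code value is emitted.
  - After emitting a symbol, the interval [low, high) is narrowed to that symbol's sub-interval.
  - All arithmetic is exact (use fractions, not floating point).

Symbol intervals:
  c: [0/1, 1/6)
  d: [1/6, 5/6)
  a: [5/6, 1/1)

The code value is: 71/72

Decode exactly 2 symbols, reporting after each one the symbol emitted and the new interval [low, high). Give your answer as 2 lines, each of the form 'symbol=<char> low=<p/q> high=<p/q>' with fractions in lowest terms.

Step 1: interval [0/1, 1/1), width = 1/1 - 0/1 = 1/1
  'c': [0/1 + 1/1*0/1, 0/1 + 1/1*1/6) = [0/1, 1/6)
  'd': [0/1 + 1/1*1/6, 0/1 + 1/1*5/6) = [1/6, 5/6)
  'a': [0/1 + 1/1*5/6, 0/1 + 1/1*1/1) = [5/6, 1/1) <- contains code 71/72
  emit 'a', narrow to [5/6, 1/1)
Step 2: interval [5/6, 1/1), width = 1/1 - 5/6 = 1/6
  'c': [5/6 + 1/6*0/1, 5/6 + 1/6*1/6) = [5/6, 31/36)
  'd': [5/6 + 1/6*1/6, 5/6 + 1/6*5/6) = [31/36, 35/36)
  'a': [5/6 + 1/6*5/6, 5/6 + 1/6*1/1) = [35/36, 1/1) <- contains code 71/72
  emit 'a', narrow to [35/36, 1/1)

Answer: symbol=a low=5/6 high=1/1
symbol=a low=35/36 high=1/1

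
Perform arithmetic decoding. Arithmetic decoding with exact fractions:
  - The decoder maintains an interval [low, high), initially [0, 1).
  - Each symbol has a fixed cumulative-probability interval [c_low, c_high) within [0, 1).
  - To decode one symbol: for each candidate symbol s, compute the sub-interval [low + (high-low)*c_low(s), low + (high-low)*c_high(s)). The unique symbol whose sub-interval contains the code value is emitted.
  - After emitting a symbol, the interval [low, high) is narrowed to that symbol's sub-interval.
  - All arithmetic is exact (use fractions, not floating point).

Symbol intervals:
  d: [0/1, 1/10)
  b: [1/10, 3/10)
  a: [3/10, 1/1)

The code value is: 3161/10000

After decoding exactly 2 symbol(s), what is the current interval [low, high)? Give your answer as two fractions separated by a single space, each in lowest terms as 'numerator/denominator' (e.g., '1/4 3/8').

Answer: 3/10 37/100

Derivation:
Step 1: interval [0/1, 1/1), width = 1/1 - 0/1 = 1/1
  'd': [0/1 + 1/1*0/1, 0/1 + 1/1*1/10) = [0/1, 1/10)
  'b': [0/1 + 1/1*1/10, 0/1 + 1/1*3/10) = [1/10, 3/10)
  'a': [0/1 + 1/1*3/10, 0/1 + 1/1*1/1) = [3/10, 1/1) <- contains code 3161/10000
  emit 'a', narrow to [3/10, 1/1)
Step 2: interval [3/10, 1/1), width = 1/1 - 3/10 = 7/10
  'd': [3/10 + 7/10*0/1, 3/10 + 7/10*1/10) = [3/10, 37/100) <- contains code 3161/10000
  'b': [3/10 + 7/10*1/10, 3/10 + 7/10*3/10) = [37/100, 51/100)
  'a': [3/10 + 7/10*3/10, 3/10 + 7/10*1/1) = [51/100, 1/1)
  emit 'd', narrow to [3/10, 37/100)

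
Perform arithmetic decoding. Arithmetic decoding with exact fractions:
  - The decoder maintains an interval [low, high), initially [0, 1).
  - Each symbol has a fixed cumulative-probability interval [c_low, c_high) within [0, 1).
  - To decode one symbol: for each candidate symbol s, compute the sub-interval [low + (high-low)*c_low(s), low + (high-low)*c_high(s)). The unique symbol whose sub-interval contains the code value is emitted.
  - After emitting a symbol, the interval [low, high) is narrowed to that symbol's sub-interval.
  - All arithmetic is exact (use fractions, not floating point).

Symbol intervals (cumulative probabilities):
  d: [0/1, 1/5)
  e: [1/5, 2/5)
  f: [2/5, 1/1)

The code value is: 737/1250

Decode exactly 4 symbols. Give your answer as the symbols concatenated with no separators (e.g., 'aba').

Answer: fefe

Derivation:
Step 1: interval [0/1, 1/1), width = 1/1 - 0/1 = 1/1
  'd': [0/1 + 1/1*0/1, 0/1 + 1/1*1/5) = [0/1, 1/5)
  'e': [0/1 + 1/1*1/5, 0/1 + 1/1*2/5) = [1/5, 2/5)
  'f': [0/1 + 1/1*2/5, 0/1 + 1/1*1/1) = [2/5, 1/1) <- contains code 737/1250
  emit 'f', narrow to [2/5, 1/1)
Step 2: interval [2/5, 1/1), width = 1/1 - 2/5 = 3/5
  'd': [2/5 + 3/5*0/1, 2/5 + 3/5*1/5) = [2/5, 13/25)
  'e': [2/5 + 3/5*1/5, 2/5 + 3/5*2/5) = [13/25, 16/25) <- contains code 737/1250
  'f': [2/5 + 3/5*2/5, 2/5 + 3/5*1/1) = [16/25, 1/1)
  emit 'e', narrow to [13/25, 16/25)
Step 3: interval [13/25, 16/25), width = 16/25 - 13/25 = 3/25
  'd': [13/25 + 3/25*0/1, 13/25 + 3/25*1/5) = [13/25, 68/125)
  'e': [13/25 + 3/25*1/5, 13/25 + 3/25*2/5) = [68/125, 71/125)
  'f': [13/25 + 3/25*2/5, 13/25 + 3/25*1/1) = [71/125, 16/25) <- contains code 737/1250
  emit 'f', narrow to [71/125, 16/25)
Step 4: interval [71/125, 16/25), width = 16/25 - 71/125 = 9/125
  'd': [71/125 + 9/125*0/1, 71/125 + 9/125*1/5) = [71/125, 364/625)
  'e': [71/125 + 9/125*1/5, 71/125 + 9/125*2/5) = [364/625, 373/625) <- contains code 737/1250
  'f': [71/125 + 9/125*2/5, 71/125 + 9/125*1/1) = [373/625, 16/25)
  emit 'e', narrow to [364/625, 373/625)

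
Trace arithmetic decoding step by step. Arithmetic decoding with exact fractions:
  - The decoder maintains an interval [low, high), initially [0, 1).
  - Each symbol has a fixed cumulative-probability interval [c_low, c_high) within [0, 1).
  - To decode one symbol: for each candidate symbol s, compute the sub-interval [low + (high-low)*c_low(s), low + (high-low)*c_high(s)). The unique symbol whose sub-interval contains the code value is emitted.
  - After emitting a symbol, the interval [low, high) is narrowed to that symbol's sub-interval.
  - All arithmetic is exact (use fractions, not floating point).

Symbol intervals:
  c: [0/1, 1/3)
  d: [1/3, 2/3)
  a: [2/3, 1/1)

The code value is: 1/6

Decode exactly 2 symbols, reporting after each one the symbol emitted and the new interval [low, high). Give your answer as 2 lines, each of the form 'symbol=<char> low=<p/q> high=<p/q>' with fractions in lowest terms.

Step 1: interval [0/1, 1/1), width = 1/1 - 0/1 = 1/1
  'c': [0/1 + 1/1*0/1, 0/1 + 1/1*1/3) = [0/1, 1/3) <- contains code 1/6
  'd': [0/1 + 1/1*1/3, 0/1 + 1/1*2/3) = [1/3, 2/3)
  'a': [0/1 + 1/1*2/3, 0/1 + 1/1*1/1) = [2/3, 1/1)
  emit 'c', narrow to [0/1, 1/3)
Step 2: interval [0/1, 1/3), width = 1/3 - 0/1 = 1/3
  'c': [0/1 + 1/3*0/1, 0/1 + 1/3*1/3) = [0/1, 1/9)
  'd': [0/1 + 1/3*1/3, 0/1 + 1/3*2/3) = [1/9, 2/9) <- contains code 1/6
  'a': [0/1 + 1/3*2/3, 0/1 + 1/3*1/1) = [2/9, 1/3)
  emit 'd', narrow to [1/9, 2/9)

Answer: symbol=c low=0/1 high=1/3
symbol=d low=1/9 high=2/9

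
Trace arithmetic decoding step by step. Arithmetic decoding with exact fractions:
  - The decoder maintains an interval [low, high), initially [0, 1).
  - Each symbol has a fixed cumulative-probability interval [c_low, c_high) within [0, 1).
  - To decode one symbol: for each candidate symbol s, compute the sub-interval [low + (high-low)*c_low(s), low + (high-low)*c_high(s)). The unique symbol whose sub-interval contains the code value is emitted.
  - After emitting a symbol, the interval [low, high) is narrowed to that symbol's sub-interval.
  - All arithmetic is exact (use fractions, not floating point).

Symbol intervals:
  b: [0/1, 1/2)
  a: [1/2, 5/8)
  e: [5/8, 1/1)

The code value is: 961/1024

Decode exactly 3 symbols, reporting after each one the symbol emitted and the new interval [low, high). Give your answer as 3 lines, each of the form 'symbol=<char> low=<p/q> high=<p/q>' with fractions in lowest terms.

Step 1: interval [0/1, 1/1), width = 1/1 - 0/1 = 1/1
  'b': [0/1 + 1/1*0/1, 0/1 + 1/1*1/2) = [0/1, 1/2)
  'a': [0/1 + 1/1*1/2, 0/1 + 1/1*5/8) = [1/2, 5/8)
  'e': [0/1 + 1/1*5/8, 0/1 + 1/1*1/1) = [5/8, 1/1) <- contains code 961/1024
  emit 'e', narrow to [5/8, 1/1)
Step 2: interval [5/8, 1/1), width = 1/1 - 5/8 = 3/8
  'b': [5/8 + 3/8*0/1, 5/8 + 3/8*1/2) = [5/8, 13/16)
  'a': [5/8 + 3/8*1/2, 5/8 + 3/8*5/8) = [13/16, 55/64)
  'e': [5/8 + 3/8*5/8, 5/8 + 3/8*1/1) = [55/64, 1/1) <- contains code 961/1024
  emit 'e', narrow to [55/64, 1/1)
Step 3: interval [55/64, 1/1), width = 1/1 - 55/64 = 9/64
  'b': [55/64 + 9/64*0/1, 55/64 + 9/64*1/2) = [55/64, 119/128)
  'a': [55/64 + 9/64*1/2, 55/64 + 9/64*5/8) = [119/128, 485/512) <- contains code 961/1024
  'e': [55/64 + 9/64*5/8, 55/64 + 9/64*1/1) = [485/512, 1/1)
  emit 'a', narrow to [119/128, 485/512)

Answer: symbol=e low=5/8 high=1/1
symbol=e low=55/64 high=1/1
symbol=a low=119/128 high=485/512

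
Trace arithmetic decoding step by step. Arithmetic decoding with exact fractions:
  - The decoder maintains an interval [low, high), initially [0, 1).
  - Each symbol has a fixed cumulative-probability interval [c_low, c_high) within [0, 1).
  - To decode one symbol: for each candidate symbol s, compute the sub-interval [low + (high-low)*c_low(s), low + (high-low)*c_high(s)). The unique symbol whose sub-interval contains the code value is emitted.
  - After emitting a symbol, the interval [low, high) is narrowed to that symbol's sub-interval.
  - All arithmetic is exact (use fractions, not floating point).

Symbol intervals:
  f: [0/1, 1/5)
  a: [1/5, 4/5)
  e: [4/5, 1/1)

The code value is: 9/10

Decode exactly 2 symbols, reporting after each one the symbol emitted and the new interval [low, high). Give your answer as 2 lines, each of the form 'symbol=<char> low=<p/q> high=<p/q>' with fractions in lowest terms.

Answer: symbol=e low=4/5 high=1/1
symbol=a low=21/25 high=24/25

Derivation:
Step 1: interval [0/1, 1/1), width = 1/1 - 0/1 = 1/1
  'f': [0/1 + 1/1*0/1, 0/1 + 1/1*1/5) = [0/1, 1/5)
  'a': [0/1 + 1/1*1/5, 0/1 + 1/1*4/5) = [1/5, 4/5)
  'e': [0/1 + 1/1*4/5, 0/1 + 1/1*1/1) = [4/5, 1/1) <- contains code 9/10
  emit 'e', narrow to [4/5, 1/1)
Step 2: interval [4/5, 1/1), width = 1/1 - 4/5 = 1/5
  'f': [4/5 + 1/5*0/1, 4/5 + 1/5*1/5) = [4/5, 21/25)
  'a': [4/5 + 1/5*1/5, 4/5 + 1/5*4/5) = [21/25, 24/25) <- contains code 9/10
  'e': [4/5 + 1/5*4/5, 4/5 + 1/5*1/1) = [24/25, 1/1)
  emit 'a', narrow to [21/25, 24/25)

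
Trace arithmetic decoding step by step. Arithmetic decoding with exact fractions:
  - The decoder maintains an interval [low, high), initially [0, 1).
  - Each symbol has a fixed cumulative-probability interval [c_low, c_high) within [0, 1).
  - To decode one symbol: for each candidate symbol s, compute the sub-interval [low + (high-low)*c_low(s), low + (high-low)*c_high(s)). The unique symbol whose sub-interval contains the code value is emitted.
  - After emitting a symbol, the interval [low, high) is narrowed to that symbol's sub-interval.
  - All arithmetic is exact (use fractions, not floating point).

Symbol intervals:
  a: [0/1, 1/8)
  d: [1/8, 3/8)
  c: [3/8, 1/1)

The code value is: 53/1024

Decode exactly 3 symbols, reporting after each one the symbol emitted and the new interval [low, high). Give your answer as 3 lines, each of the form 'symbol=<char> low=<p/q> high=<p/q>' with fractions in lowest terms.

Step 1: interval [0/1, 1/1), width = 1/1 - 0/1 = 1/1
  'a': [0/1 + 1/1*0/1, 0/1 + 1/1*1/8) = [0/1, 1/8) <- contains code 53/1024
  'd': [0/1 + 1/1*1/8, 0/1 + 1/1*3/8) = [1/8, 3/8)
  'c': [0/1 + 1/1*3/8, 0/1 + 1/1*1/1) = [3/8, 1/1)
  emit 'a', narrow to [0/1, 1/8)
Step 2: interval [0/1, 1/8), width = 1/8 - 0/1 = 1/8
  'a': [0/1 + 1/8*0/1, 0/1 + 1/8*1/8) = [0/1, 1/64)
  'd': [0/1 + 1/8*1/8, 0/1 + 1/8*3/8) = [1/64, 3/64)
  'c': [0/1 + 1/8*3/8, 0/1 + 1/8*1/1) = [3/64, 1/8) <- contains code 53/1024
  emit 'c', narrow to [3/64, 1/8)
Step 3: interval [3/64, 1/8), width = 1/8 - 3/64 = 5/64
  'a': [3/64 + 5/64*0/1, 3/64 + 5/64*1/8) = [3/64, 29/512) <- contains code 53/1024
  'd': [3/64 + 5/64*1/8, 3/64 + 5/64*3/8) = [29/512, 39/512)
  'c': [3/64 + 5/64*3/8, 3/64 + 5/64*1/1) = [39/512, 1/8)
  emit 'a', narrow to [3/64, 29/512)

Answer: symbol=a low=0/1 high=1/8
symbol=c low=3/64 high=1/8
symbol=a low=3/64 high=29/512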